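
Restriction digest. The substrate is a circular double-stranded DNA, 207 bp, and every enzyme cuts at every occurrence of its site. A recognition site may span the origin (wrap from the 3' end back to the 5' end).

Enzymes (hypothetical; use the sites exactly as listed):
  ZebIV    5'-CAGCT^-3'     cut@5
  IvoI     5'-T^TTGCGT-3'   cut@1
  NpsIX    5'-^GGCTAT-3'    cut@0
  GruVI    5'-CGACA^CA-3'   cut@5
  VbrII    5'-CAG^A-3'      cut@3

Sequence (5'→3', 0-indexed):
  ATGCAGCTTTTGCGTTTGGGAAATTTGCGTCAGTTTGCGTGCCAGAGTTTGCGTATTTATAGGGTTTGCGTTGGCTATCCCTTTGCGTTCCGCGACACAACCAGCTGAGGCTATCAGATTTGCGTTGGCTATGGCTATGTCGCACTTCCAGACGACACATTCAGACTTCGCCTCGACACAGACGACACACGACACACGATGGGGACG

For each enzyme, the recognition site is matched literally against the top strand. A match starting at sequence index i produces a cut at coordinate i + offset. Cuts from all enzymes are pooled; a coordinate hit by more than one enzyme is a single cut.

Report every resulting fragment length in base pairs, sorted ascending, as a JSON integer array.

Per-enzyme occurrences:
  ZebIV (CAGCT, off=5): starts [3, 101] → cuts [8, 106]
  IvoI (TTTGCGT, off=1): starts [8, 23, 33, 47, 64, 81, 118] → cuts [9, 24, 34, 48, 65, 82, 119]
  NpsIX (GGCTAT, off=0): starts [72, 108, 126, 132] → cuts [72, 108, 126, 132]
  GruVI (CGACACA, off=5): starts [92, 152, 173, 182, 189] → cuts [97, 157, 178, 187, 194]
  VbrII (CAGA, off=3): starts [42, 114, 148, 161, 178] → cuts [45, 117, 151, 164, 181]

All cut coordinates (distinct, sorted): [8, 9, 24, 34, 45, 48, 65, 72, 82, 97, 106, 108, 117, 119, 126, 132, 151, 157, 164, 178, 181, 187, 194]

Fragment lengths:
  8→9: 1 bp
  9→24: 15 bp
  24→34: 10 bp
  34→45: 11 bp
  45→48: 3 bp
  48→65: 17 bp
  65→72: 7 bp
  72→82: 10 bp
  82→97: 15 bp
  97→106: 9 bp
  106→108: 2 bp
  108→117: 9 bp
  117→119: 2 bp
  119→126: 7 bp
  126→132: 6 bp
  132→151: 19 bp
  151→157: 6 bp
  157→164: 7 bp
  164→178: 14 bp
  178→181: 3 bp
  181→187: 6 bp
  187→194: 7 bp
  194→8 (wrap): 207-194+8 = 21 bp

[1,2,2,3,3,6,6,6,7,7,7,7,9,9,10,10,11,14,15,15,17,19,21]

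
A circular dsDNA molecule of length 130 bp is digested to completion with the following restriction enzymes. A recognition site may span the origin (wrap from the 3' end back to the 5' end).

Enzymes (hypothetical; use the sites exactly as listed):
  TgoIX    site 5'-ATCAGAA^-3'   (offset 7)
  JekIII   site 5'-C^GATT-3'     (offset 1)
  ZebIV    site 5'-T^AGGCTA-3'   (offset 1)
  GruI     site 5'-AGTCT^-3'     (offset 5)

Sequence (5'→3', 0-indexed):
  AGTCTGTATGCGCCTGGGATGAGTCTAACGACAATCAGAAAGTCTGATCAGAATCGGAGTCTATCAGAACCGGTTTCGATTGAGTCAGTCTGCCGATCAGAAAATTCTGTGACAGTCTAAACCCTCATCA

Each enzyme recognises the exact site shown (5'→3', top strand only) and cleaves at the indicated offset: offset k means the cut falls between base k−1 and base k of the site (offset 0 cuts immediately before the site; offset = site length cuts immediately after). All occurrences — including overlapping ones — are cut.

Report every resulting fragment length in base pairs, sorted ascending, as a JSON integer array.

Scan for sites:
  TgoIX ATCAGAA/7: at [33, 46, 62, 95] ⇒ [40, 53, 69, 102]
  JekIII CGATT/1: at [76] ⇒ [77]
  ZebIV (TAGGCTA, off=1): no sites
  GruI AGTCT/5: at [0, 21, 40, 57, 86, 113] ⇒ [5, 26, 45, 62, 91, 118]

Pooled cuts: [5, 26, 40, 45, 53, 62, 69, 77, 91, 102, 118]

Fragment lengths:
  5→26: 21 bp
  26→40: 14 bp
  40→45: 5 bp
  45→53: 8 bp
  53→62: 9 bp
  62→69: 7 bp
  69→77: 8 bp
  77→91: 14 bp
  91→102: 11 bp
  102→118: 16 bp
  118→5 (wrap): 130-118+5 = 17 bp

[5,7,8,8,9,11,14,14,16,17,21]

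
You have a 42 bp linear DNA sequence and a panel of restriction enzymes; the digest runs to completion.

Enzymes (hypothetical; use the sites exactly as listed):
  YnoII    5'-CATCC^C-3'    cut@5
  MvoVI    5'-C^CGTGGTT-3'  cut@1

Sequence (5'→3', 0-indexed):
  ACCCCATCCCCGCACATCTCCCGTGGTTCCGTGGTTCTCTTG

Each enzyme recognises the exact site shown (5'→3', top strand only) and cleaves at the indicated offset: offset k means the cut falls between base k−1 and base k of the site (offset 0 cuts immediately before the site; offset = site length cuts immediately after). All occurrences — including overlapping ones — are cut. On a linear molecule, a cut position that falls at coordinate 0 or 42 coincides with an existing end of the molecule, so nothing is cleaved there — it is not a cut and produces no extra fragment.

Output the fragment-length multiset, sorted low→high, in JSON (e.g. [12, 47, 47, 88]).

Scan for sites:
  YnoII (CATCCC, off=5): starts [4] → cuts [9]
  MvoVI (CCGTGGTT, off=1): starts [20, 28] → cuts [21, 29]

All cut coordinates (distinct, sorted): [9, 21, 29]

Fragment lengths:
  [0,9): 9 bp
  [9,21): 12 bp
  [21,29): 8 bp
  [29,42): 13 bp

[8,9,12,13]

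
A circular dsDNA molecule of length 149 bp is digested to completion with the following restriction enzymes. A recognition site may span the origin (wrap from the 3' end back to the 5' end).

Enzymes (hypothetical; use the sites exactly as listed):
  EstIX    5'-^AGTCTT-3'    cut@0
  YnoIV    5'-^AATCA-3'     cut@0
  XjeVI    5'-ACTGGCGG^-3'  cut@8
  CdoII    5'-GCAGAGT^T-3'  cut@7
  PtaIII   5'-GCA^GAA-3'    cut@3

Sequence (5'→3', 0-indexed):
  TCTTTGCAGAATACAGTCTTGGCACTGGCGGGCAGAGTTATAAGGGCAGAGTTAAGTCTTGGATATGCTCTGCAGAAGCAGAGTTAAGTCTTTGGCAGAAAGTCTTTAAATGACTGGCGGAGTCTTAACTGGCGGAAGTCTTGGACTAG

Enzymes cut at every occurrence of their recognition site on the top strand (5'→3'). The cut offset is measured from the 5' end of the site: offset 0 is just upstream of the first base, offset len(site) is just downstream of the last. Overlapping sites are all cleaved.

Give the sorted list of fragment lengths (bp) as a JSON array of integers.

Per-enzyme occurrences:
  EstIX (AGTCTT, off=0): starts [14, 54, 86, 100, 120, 136, 147] → cuts [14, 54, 86, 100, 120, 136, 147]
  YnoIV (AATCA, off=0): no sites
  XjeVI (ACTGGCGG, off=8): starts [23, 112, 127] → cuts [31, 120, 135]
  CdoII (GCAGAGTT, off=7): starts [31, 45, 77] → cuts [38, 52, 84]
  PtaIII (GCAGAA, off=3): starts [5, 71, 94] → cuts [8, 74, 97]

Pooled cuts: [8, 14, 31, 38, 52, 54, 74, 84, 86, 97, 100, 120, 135, 136, 147]

Fragments:
  8→14: 6 bp
  14→31: 17 bp
  31→38: 7 bp
  38→52: 14 bp
  52→54: 2 bp
  54→74: 20 bp
  74→84: 10 bp
  84→86: 2 bp
  86→97: 11 bp
  97→100: 3 bp
  100→120: 20 bp
  120→135: 15 bp
  135→136: 1 bp
  136→147: 11 bp
  147→8 (wrap): 149-147+8 = 10 bp

[1,2,2,3,6,7,10,10,11,11,14,15,17,20,20]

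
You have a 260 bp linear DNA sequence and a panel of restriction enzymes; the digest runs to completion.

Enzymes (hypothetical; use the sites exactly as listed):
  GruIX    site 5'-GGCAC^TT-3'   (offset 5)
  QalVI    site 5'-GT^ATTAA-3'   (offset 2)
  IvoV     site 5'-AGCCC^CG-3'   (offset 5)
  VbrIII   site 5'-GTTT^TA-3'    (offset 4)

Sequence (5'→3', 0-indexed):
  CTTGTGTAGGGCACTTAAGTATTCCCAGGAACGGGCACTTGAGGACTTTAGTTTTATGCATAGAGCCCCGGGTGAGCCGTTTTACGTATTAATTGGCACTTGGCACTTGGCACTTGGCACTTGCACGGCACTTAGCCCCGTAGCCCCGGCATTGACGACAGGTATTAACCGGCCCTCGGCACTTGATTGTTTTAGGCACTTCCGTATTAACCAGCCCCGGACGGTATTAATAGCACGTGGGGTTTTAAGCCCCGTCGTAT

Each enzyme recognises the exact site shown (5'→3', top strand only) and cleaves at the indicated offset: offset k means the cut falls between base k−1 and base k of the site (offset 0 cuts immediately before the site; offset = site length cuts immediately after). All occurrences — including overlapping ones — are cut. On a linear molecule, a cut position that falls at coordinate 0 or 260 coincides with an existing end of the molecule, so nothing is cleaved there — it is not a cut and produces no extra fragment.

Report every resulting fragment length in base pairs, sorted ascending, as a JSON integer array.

[5,6,7,7,7,7,7,7,8,8,8,10,11,12,12,14,14,14,16,17,19,20,24]

Site scan:
  GruIX GGCACTT/5: at [9, 33, 94, 101, 108, 115, 126, 177, 194] ⇒ [14, 38, 99, 106, 113, 120, 131, 182, 199]
  QalVI GTATTAA/2: at [85, 161, 203, 223] ⇒ [87, 163, 205, 225]
  IvoV AGCCCCG/5: at [63, 133, 141, 212, 247] ⇒ [68, 138, 146, 217, 252]
  VbrIII GTTTTA/4: at [50, 78, 188, 241] ⇒ [54, 82, 192, 245]

Pooled cuts: [14, 38, 54, 68, 82, 87, 99, 106, 113, 120, 131, 138, 146, 163, 182, 192, 199, 205, 217, 225, 245, 252]

Fragments:
  [0,14): 14 bp
  [14,38): 24 bp
  [38,54): 16 bp
  [54,68): 14 bp
  [68,82): 14 bp
  [82,87): 5 bp
  [87,99): 12 bp
  [99,106): 7 bp
  [106,113): 7 bp
  [113,120): 7 bp
  [120,131): 11 bp
  [131,138): 7 bp
  [138,146): 8 bp
  [146,163): 17 bp
  [163,182): 19 bp
  [182,192): 10 bp
  [192,199): 7 bp
  [199,205): 6 bp
  [205,217): 12 bp
  [217,225): 8 bp
  [225,245): 20 bp
  [245,252): 7 bp
  [252,260): 8 bp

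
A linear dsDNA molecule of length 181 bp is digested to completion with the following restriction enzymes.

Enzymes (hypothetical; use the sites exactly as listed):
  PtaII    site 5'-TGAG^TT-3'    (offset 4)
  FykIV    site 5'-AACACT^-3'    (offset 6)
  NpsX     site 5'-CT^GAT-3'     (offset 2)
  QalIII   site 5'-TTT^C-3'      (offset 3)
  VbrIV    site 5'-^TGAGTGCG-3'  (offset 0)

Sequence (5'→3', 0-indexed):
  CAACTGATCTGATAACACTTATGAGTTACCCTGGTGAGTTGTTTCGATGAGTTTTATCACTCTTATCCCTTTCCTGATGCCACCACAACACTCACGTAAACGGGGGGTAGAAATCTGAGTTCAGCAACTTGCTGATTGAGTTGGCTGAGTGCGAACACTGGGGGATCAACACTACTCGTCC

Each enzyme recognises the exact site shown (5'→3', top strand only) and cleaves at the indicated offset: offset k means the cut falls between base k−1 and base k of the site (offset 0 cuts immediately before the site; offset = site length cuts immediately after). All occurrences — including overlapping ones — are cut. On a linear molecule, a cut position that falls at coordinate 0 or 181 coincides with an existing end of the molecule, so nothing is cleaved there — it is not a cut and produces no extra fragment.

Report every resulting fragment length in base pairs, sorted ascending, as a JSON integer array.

Site scan:
  PtaII TGAGTT/4: at [21, 34, 47, 115, 136] ⇒ [25, 38, 51, 119, 140]
  FykIV AACACT/6: at [13, 86, 153, 167] ⇒ [19, 92, 159, 173]
  NpsX CTGAT/2: at [3, 8, 73, 131] ⇒ [5, 10, 75, 133]
  QalIII TTTC/3: at [41, 69] ⇒ [44, 72]
  VbrIV TGAGTGCG/0: at [145] ⇒ [145]

Pooled cuts: [5, 10, 19, 25, 38, 44, 51, 72, 75, 92, 119, 133, 140, 145, 159, 173]

Fragment lengths:
  [0,5): 5 bp
  [5,10): 5 bp
  [10,19): 9 bp
  [19,25): 6 bp
  [25,38): 13 bp
  [38,44): 6 bp
  [44,51): 7 bp
  [51,72): 21 bp
  [72,75): 3 bp
  [75,92): 17 bp
  [92,119): 27 bp
  [119,133): 14 bp
  [133,140): 7 bp
  [140,145): 5 bp
  [145,159): 14 bp
  [159,173): 14 bp
  [173,181): 8 bp

[3,5,5,5,6,6,7,7,8,9,13,14,14,14,17,21,27]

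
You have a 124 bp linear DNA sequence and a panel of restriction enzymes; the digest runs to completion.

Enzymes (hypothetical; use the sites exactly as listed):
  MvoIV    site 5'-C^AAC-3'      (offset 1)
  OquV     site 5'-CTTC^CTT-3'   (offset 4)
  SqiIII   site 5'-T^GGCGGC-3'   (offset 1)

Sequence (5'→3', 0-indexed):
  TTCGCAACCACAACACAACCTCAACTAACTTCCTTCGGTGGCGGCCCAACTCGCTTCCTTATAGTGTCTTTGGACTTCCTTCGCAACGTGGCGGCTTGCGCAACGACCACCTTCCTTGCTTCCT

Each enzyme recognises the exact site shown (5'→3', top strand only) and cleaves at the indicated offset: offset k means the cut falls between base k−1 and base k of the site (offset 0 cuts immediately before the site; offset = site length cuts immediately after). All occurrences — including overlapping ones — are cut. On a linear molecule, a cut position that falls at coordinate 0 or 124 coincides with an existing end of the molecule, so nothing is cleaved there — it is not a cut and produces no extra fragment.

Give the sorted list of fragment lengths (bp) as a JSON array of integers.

[5,5,5,6,6,6,7,8,10,10,10,12,13,21]

Scan for sites:
  MvoIV (CAAC, off=1): starts [4, 10, 15, 21, 46, 83, 100] → cuts [5, 11, 16, 22, 47, 84, 101]
  OquV (CTTCCTT, off=4): starts [28, 53, 74, 110] → cuts [32, 57, 78, 114]
  SqiIII (TGGCGGC, off=1): starts [38, 88] → cuts [39, 89]

Pooled cuts: [5, 11, 16, 22, 32, 39, 47, 57, 78, 84, 89, 101, 114]

Fragments:
  [0,5): 5 bp
  [5,11): 6 bp
  [11,16): 5 bp
  [16,22): 6 bp
  [22,32): 10 bp
  [32,39): 7 bp
  [39,47): 8 bp
  [47,57): 10 bp
  [57,78): 21 bp
  [78,84): 6 bp
  [84,89): 5 bp
  [89,101): 12 bp
  [101,114): 13 bp
  [114,124): 10 bp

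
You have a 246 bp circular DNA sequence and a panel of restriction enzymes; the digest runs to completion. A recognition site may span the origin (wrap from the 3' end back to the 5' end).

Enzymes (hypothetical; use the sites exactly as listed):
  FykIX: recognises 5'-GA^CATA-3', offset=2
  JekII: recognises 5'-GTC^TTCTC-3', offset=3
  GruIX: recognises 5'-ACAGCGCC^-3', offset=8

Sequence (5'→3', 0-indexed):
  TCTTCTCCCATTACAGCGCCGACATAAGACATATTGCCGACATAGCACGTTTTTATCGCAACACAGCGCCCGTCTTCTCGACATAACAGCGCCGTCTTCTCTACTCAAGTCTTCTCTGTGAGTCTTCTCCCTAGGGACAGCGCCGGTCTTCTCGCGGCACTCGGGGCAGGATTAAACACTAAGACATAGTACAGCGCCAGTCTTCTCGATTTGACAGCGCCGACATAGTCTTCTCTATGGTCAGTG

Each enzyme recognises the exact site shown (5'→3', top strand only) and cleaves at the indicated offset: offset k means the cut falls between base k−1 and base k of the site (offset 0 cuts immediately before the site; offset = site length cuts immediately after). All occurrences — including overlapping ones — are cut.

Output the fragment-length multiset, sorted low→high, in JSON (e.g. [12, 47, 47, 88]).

[2,2,3,4,4,4,7,7,7,11,12,13,14,15,18,18,19,20,30,36]

Per-enzyme occurrences:
  FykIX (GACATA, off=2): starts [20, 27, 38, 79, 182, 221] → cuts [22, 29, 40, 81, 184, 223]
  JekII (GTCTTCTC, off=3): starts [71, 93, 108, 121, 145, 199, 227, 245] → cuts [2, 74, 96, 111, 124, 148, 202, 230]
  GruIX (ACAGCGCC, off=8): starts [12, 62, 85, 136, 190, 213] → cuts [20, 70, 93, 144, 198, 221]

All cut coordinates (distinct, sorted): [2, 20, 22, 29, 40, 70, 74, 81, 93, 96, 111, 124, 144, 148, 184, 198, 202, 221, 223, 230]

Fragment lengths:
  2→20: 18 bp
  20→22: 2 bp
  22→29: 7 bp
  29→40: 11 bp
  40→70: 30 bp
  70→74: 4 bp
  74→81: 7 bp
  81→93: 12 bp
  93→96: 3 bp
  96→111: 15 bp
  111→124: 13 bp
  124→144: 20 bp
  144→148: 4 bp
  148→184: 36 bp
  184→198: 14 bp
  198→202: 4 bp
  202→221: 19 bp
  221→223: 2 bp
  223→230: 7 bp
  230→2 (wrap): 246-230+2 = 18 bp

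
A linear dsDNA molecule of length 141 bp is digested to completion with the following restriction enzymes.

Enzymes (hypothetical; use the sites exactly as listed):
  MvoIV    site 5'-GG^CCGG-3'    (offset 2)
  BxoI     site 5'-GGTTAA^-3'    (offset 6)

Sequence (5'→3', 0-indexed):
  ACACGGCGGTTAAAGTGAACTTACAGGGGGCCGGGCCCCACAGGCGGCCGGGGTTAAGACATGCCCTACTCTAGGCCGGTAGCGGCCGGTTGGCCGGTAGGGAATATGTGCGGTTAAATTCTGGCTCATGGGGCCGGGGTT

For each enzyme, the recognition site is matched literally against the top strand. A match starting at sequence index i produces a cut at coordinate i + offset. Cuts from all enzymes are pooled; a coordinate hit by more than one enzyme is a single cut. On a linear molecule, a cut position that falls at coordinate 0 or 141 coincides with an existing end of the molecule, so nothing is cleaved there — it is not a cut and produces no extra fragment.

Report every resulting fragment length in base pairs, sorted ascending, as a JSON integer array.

Scan for sites:
  MvoIV GGCCGG/2: at [28, 45, 73, 83, 91, 131] ⇒ [30, 47, 75, 85, 93, 133]
  BxoI GGTTAA/6: at [7, 51, 111] ⇒ [13, 57, 117]

All cut coordinates (distinct, sorted): [13, 30, 47, 57, 75, 85, 93, 117, 133]

Fragments:
  [0,13): 13 bp
  [13,30): 17 bp
  [30,47): 17 bp
  [47,57): 10 bp
  [57,75): 18 bp
  [75,85): 10 bp
  [85,93): 8 bp
  [93,117): 24 bp
  [117,133): 16 bp
  [133,141): 8 bp

[8,8,10,10,13,16,17,17,18,24]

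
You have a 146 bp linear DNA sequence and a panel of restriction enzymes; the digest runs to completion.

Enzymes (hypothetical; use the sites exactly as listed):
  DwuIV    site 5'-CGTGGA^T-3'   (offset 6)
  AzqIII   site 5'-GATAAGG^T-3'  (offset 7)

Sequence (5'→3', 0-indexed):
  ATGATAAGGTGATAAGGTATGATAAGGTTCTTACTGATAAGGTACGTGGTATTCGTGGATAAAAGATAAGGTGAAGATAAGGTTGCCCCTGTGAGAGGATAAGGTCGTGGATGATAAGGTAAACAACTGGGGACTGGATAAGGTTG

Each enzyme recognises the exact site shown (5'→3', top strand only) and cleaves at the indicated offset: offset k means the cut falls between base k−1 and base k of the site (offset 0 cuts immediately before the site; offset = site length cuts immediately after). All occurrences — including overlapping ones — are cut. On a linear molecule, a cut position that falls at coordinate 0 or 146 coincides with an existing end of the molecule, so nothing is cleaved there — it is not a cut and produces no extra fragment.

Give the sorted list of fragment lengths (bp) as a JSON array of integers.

Site scan:
  DwuIV CGTGGAT/6: at [53, 105] ⇒ [59, 111]
  AzqIII GATAAGGT/7: at [2, 10, 20, 35, 64, 75, 97, 112, 136] ⇒ [9, 17, 27, 42, 71, 82, 104, 119, 143]

All cut coordinates (distinct, sorted): [9, 17, 27, 42, 59, 71, 82, 104, 111, 119, 143]

Fragments:
  [0,9): 9 bp
  [9,17): 8 bp
  [17,27): 10 bp
  [27,42): 15 bp
  [42,59): 17 bp
  [59,71): 12 bp
  [71,82): 11 bp
  [82,104): 22 bp
  [104,111): 7 bp
  [111,119): 8 bp
  [119,143): 24 bp
  [143,146): 3 bp

[3,7,8,8,9,10,11,12,15,17,22,24]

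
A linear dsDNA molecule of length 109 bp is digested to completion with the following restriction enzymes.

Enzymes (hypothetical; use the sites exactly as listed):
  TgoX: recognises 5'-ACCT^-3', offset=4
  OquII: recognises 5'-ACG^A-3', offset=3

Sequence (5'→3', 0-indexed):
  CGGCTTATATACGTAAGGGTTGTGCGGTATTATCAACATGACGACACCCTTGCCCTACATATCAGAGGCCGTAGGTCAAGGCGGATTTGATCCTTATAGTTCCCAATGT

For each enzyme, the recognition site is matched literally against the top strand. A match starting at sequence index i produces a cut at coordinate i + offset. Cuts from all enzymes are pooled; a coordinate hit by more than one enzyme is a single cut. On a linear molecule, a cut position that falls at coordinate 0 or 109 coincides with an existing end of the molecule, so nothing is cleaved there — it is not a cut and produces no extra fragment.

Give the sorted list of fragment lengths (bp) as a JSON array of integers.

[43,66]

Site scan:
  TgoX (ACCT, off=4): no sites
  OquII ACGA/3: at [40] ⇒ [43]

Pooled cuts: [43]

Fragment lengths:
  [0,43): 43 bp
  [43,109): 66 bp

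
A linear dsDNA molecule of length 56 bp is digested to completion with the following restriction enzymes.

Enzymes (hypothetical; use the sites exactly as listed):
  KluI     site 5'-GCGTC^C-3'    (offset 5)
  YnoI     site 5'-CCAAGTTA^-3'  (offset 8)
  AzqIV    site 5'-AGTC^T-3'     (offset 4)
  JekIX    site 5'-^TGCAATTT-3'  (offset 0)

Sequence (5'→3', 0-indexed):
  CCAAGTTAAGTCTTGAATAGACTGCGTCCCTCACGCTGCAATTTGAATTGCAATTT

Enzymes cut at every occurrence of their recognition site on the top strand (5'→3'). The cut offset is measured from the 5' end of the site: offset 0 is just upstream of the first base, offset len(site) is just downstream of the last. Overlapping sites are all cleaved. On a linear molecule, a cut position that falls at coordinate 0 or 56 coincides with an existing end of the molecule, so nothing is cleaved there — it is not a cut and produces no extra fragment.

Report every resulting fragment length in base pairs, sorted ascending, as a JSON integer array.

Site scan:
  KluI (GCGTCC, off=5): starts [23] → cuts [28]
  YnoI (CCAAGTTA, off=8): starts [0] → cuts [8]
  AzqIV (AGTCT, off=4): starts [8] → cuts [12]
  JekIX (TGCAATTT, off=0): starts [36, 48] → cuts [36, 48]

All cut coordinates (distinct, sorted): [8, 12, 28, 36, 48]

Fragment lengths:
  [0,8): 8 bp
  [8,12): 4 bp
  [12,28): 16 bp
  [28,36): 8 bp
  [36,48): 12 bp
  [48,56): 8 bp

[4,8,8,8,12,16]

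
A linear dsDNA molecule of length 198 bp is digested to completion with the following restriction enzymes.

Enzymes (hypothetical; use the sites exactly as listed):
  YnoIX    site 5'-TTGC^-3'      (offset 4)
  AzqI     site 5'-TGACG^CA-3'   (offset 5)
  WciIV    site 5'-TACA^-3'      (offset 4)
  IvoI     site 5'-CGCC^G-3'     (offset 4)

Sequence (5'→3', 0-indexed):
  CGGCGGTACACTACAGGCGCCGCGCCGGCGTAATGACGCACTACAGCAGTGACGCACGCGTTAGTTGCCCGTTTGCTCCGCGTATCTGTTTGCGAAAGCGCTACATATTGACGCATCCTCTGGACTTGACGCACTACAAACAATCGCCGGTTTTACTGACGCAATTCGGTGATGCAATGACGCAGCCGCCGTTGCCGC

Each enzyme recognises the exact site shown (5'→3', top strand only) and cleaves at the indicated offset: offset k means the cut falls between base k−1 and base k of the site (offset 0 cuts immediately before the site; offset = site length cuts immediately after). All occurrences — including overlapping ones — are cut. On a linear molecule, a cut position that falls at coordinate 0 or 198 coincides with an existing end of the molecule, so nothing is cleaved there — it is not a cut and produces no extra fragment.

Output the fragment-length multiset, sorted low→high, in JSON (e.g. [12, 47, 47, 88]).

[3,5,5,5,6,7,7,8,8,8,9,10,10,12,12,13,14,17,18,21]

Per-enzyme occurrences:
  YnoIX TTGC/4: at [64, 72, 89, 191] ⇒ [68, 76, 93, 195]
  AzqI TGACGCA/5: at [33, 49, 108, 126, 156, 177] ⇒ [38, 54, 113, 131, 161, 182]
  WciIV TACA/4: at [6, 11, 41, 101, 134] ⇒ [10, 15, 45, 105, 138]
  IvoI CGCCG/4: at [17, 22, 144, 186] ⇒ [21, 26, 148, 190]

All cut coordinates (distinct, sorted): [10, 15, 21, 26, 38, 45, 54, 68, 76, 93, 105, 113, 131, 138, 148, 161, 182, 190, 195]

Fragments:
  [0,10): 10 bp
  [10,15): 5 bp
  [15,21): 6 bp
  [21,26): 5 bp
  [26,38): 12 bp
  [38,45): 7 bp
  [45,54): 9 bp
  [54,68): 14 bp
  [68,76): 8 bp
  [76,93): 17 bp
  [93,105): 12 bp
  [105,113): 8 bp
  [113,131): 18 bp
  [131,138): 7 bp
  [138,148): 10 bp
  [148,161): 13 bp
  [161,182): 21 bp
  [182,190): 8 bp
  [190,195): 5 bp
  [195,198): 3 bp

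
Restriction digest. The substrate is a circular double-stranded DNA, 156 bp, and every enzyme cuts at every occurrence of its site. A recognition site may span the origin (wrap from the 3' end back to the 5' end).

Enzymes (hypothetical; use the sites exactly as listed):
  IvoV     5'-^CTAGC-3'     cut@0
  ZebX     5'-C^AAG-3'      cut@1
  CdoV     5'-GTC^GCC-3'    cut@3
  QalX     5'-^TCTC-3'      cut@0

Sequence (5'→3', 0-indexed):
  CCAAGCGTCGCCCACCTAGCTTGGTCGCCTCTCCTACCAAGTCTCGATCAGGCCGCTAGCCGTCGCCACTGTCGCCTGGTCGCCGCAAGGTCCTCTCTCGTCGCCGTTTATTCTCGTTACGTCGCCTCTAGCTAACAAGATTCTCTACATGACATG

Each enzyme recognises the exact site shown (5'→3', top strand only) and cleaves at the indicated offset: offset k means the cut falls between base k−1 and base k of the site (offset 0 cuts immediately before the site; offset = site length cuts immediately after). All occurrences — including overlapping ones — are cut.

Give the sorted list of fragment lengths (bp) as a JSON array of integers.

[2,3,3,4,5,5,6,7,7,7,8,9,9,9,9,9,11,12,14,17]

Scan for sites:
  IvoV (CTAGC, off=0): starts [15, 55, 127] → cuts [15, 55, 127]
  ZebX (CAAG, off=1): starts [1, 37, 85, 135] → cuts [2, 38, 86, 136]
  CdoV (GTCGCC, off=3): starts [6, 23, 61, 70, 78, 99, 120] → cuts [9, 26, 64, 73, 81, 102, 123]
  QalX (TCTC, off=0): starts [29, 41, 93, 95, 111, 141] → cuts [29, 41, 93, 95, 111, 141]

Pooled cuts: [2, 9, 15, 26, 29, 38, 41, 55, 64, 73, 81, 86, 93, 95, 102, 111, 123, 127, 136, 141]

Fragments:
  2→9: 7 bp
  9→15: 6 bp
  15→26: 11 bp
  26→29: 3 bp
  29→38: 9 bp
  38→41: 3 bp
  41→55: 14 bp
  55→64: 9 bp
  64→73: 9 bp
  73→81: 8 bp
  81→86: 5 bp
  86→93: 7 bp
  93→95: 2 bp
  95→102: 7 bp
  102→111: 9 bp
  111→123: 12 bp
  123→127: 4 bp
  127→136: 9 bp
  136→141: 5 bp
  141→2 (wrap): 156-141+2 = 17 bp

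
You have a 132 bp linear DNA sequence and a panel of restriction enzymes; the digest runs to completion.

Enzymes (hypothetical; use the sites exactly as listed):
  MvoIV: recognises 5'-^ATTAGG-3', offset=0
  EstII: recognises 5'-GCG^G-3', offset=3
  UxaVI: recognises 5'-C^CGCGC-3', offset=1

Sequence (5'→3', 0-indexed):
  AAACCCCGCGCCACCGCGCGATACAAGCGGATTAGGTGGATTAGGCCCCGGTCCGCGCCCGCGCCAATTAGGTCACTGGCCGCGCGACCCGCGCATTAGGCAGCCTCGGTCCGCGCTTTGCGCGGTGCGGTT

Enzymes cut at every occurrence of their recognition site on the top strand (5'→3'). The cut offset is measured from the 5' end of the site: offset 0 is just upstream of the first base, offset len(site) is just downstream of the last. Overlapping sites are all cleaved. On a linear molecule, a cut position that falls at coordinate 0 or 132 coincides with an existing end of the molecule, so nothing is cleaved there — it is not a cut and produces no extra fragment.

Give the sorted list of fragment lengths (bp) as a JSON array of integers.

[1,3,5,5,6,6,7,8,9,9,13,14,14,15,17]

Per-enzyme occurrences:
  MvoIV ATTAGG/0: at [30, 39, 66, 94] ⇒ [30, 39, 66, 94]
  EstII GCGG/3: at [26, 121, 126] ⇒ [29, 124, 129]
  UxaVI CCGCGC/1: at [5, 13, 52, 58, 79, 88, 110] ⇒ [6, 14, 53, 59, 80, 89, 111]

Pooled cuts: [6, 14, 29, 30, 39, 53, 59, 66, 80, 89, 94, 111, 124, 129]

Fragments:
  [0,6): 6 bp
  [6,14): 8 bp
  [14,29): 15 bp
  [29,30): 1 bp
  [30,39): 9 bp
  [39,53): 14 bp
  [53,59): 6 bp
  [59,66): 7 bp
  [66,80): 14 bp
  [80,89): 9 bp
  [89,94): 5 bp
  [94,111): 17 bp
  [111,124): 13 bp
  [124,129): 5 bp
  [129,132): 3 bp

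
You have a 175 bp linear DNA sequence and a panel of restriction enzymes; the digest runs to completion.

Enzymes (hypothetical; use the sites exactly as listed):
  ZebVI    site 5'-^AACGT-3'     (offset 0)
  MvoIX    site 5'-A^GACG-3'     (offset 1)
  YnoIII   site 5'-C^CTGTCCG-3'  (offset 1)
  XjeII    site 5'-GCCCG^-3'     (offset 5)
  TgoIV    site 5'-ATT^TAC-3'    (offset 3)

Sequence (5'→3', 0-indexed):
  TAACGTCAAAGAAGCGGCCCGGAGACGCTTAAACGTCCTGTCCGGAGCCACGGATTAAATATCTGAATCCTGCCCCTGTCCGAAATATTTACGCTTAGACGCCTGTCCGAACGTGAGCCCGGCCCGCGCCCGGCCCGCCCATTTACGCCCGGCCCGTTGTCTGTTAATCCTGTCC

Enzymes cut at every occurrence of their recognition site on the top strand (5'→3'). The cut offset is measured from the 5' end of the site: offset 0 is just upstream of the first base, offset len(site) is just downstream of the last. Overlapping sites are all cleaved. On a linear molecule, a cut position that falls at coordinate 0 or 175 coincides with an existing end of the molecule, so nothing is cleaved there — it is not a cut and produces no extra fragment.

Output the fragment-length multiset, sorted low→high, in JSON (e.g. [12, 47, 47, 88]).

Scan for sites:
  ZebVI (AACGT, off=0): starts [1, 31, 109] → cuts [1, 31, 109]
  MvoIX (AGACG, off=1): starts [22, 96] → cuts [23, 97]
  YnoIII (CCTGTCCG, off=1): starts [36, 74, 101] → cuts [37, 75, 102]
  XjeII (GCCCG, off=5): starts [16, 116, 121, 127, 132, 146, 151] → cuts [21, 121, 126, 132, 137, 151, 156]
  TgoIV (ATTTAC, off=3): starts [86, 140] → cuts [89, 143]

All cut coordinates (distinct, sorted): [1, 21, 23, 31, 37, 75, 89, 97, 102, 109, 121, 126, 132, 137, 143, 151, 156]

Fragment lengths:
  [0,1): 1 bp
  [1,21): 20 bp
  [21,23): 2 bp
  [23,31): 8 bp
  [31,37): 6 bp
  [37,75): 38 bp
  [75,89): 14 bp
  [89,97): 8 bp
  [97,102): 5 bp
  [102,109): 7 bp
  [109,121): 12 bp
  [121,126): 5 bp
  [126,132): 6 bp
  [132,137): 5 bp
  [137,143): 6 bp
  [143,151): 8 bp
  [151,156): 5 bp
  [156,175): 19 bp

[1,2,5,5,5,5,6,6,6,7,8,8,8,12,14,19,20,38]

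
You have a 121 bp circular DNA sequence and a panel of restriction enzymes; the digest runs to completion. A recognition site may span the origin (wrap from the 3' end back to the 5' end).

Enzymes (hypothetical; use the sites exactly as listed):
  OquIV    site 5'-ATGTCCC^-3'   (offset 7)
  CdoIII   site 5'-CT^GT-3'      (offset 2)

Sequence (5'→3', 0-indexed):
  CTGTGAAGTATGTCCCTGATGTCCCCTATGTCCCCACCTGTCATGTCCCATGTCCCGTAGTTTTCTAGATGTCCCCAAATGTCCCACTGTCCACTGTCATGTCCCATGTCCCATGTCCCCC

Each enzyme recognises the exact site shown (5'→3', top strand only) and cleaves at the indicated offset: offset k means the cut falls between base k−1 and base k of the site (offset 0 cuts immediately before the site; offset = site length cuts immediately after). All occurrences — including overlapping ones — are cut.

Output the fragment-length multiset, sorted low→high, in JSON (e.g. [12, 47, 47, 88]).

[3,4,5,7,7,7,7,9,9,10,10,10,14,19]

Site scan:
  OquIV ATGTCCC/7: at [9, 18, 27, 42, 49, 68, 78, 98, 105, 112] ⇒ [16, 25, 34, 49, 56, 75, 85, 105, 112, 119]
  CdoIII CTGT/2: at [0, 37, 86, 93] ⇒ [2, 39, 88, 95]

All cut coordinates (distinct, sorted): [2, 16, 25, 34, 39, 49, 56, 75, 85, 88, 95, 105, 112, 119]

Fragment lengths:
  2→16: 14 bp
  16→25: 9 bp
  25→34: 9 bp
  34→39: 5 bp
  39→49: 10 bp
  49→56: 7 bp
  56→75: 19 bp
  75→85: 10 bp
  85→88: 3 bp
  88→95: 7 bp
  95→105: 10 bp
  105→112: 7 bp
  112→119: 7 bp
  119→2 (wrap): 121-119+2 = 4 bp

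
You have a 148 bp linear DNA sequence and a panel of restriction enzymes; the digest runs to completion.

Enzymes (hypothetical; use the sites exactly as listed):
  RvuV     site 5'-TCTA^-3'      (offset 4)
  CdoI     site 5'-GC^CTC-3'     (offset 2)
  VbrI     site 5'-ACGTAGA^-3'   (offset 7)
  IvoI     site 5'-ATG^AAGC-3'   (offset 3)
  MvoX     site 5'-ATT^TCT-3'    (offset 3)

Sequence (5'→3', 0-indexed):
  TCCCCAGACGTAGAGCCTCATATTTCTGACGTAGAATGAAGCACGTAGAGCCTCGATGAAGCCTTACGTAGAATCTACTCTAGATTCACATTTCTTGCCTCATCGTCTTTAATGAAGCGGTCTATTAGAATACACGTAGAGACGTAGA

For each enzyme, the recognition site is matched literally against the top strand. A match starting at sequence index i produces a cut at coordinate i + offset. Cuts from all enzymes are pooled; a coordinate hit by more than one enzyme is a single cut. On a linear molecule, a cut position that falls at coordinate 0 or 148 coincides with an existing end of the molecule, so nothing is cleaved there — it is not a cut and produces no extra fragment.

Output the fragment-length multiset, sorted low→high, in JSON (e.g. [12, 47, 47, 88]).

Per-enzyme occurrences:
  RvuV TCTA/4: at [73, 78, 120] ⇒ [77, 82, 124]
  CdoI GCCTC/2: at [14, 49, 96] ⇒ [16, 51, 98]
  VbrI ACGTAGA/7: at [7, 28, 42, 65, 133, 141] ⇒ [14, 35, 49, 72, 140] (position 148 is a terminus of the linear molecule — no cut)
  IvoI ATGAAGC/3: at [35, 55, 111] ⇒ [38, 58, 114]
  MvoX ATTTCT/3: at [21, 89] ⇒ [24, 92]

Pooled cuts: [14, 16, 24, 35, 38, 49, 51, 58, 72, 77, 82, 92, 98, 114, 124, 140]

Fragment lengths:
  [0,14): 14 bp
  [14,16): 2 bp
  [16,24): 8 bp
  [24,35): 11 bp
  [35,38): 3 bp
  [38,49): 11 bp
  [49,51): 2 bp
  [51,58): 7 bp
  [58,72): 14 bp
  [72,77): 5 bp
  [77,82): 5 bp
  [82,92): 10 bp
  [92,98): 6 bp
  [98,114): 16 bp
  [114,124): 10 bp
  [124,140): 16 bp
  [140,148): 8 bp

[2,2,3,5,5,6,7,8,8,10,10,11,11,14,14,16,16]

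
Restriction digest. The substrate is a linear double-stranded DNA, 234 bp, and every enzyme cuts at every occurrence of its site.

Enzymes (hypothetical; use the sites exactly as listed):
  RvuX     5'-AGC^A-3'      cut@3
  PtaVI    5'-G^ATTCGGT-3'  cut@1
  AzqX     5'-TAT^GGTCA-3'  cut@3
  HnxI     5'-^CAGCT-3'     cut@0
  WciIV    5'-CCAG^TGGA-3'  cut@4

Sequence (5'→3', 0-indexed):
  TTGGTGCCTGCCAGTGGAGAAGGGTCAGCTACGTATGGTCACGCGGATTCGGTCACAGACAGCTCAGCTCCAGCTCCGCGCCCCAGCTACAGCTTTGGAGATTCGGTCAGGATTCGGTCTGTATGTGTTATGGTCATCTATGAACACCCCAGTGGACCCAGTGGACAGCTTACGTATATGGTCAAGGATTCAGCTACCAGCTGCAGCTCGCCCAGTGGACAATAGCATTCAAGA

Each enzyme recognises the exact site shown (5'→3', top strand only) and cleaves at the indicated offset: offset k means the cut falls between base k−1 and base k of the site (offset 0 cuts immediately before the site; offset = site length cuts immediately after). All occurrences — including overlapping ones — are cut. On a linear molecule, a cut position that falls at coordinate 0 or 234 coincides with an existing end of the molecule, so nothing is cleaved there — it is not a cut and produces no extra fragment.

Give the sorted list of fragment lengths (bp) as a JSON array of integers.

Per-enzyme occurrences:
  RvuX AGCA/3: at [223] ⇒ [226]
  PtaVI GATTCGGT/1: at [45, 99, 110] ⇒ [46, 100, 111]
  AzqX TATGGTCA/3: at [33, 128, 176] ⇒ [36, 131, 179]
  HnxI CAGCT/0: at [25, 59, 64, 70, 83, 89, 165, 190, 197, 203] ⇒ [25, 59, 64, 70, 83, 89, 165, 190, 197, 203]
  WciIV CCAGTGGA/4: at [10, 148, 157, 211] ⇒ [14, 152, 161, 215]

All cut coordinates (distinct, sorted): [14, 25, 36, 46, 59, 64, 70, 83, 89, 100, 111, 131, 152, 161, 165, 179, 190, 197, 203, 215, 226]

Fragments:
  [0,14): 14 bp
  [14,25): 11 bp
  [25,36): 11 bp
  [36,46): 10 bp
  [46,59): 13 bp
  [59,64): 5 bp
  [64,70): 6 bp
  [70,83): 13 bp
  [83,89): 6 bp
  [89,100): 11 bp
  [100,111): 11 bp
  [111,131): 20 bp
  [131,152): 21 bp
  [152,161): 9 bp
  [161,165): 4 bp
  [165,179): 14 bp
  [179,190): 11 bp
  [190,197): 7 bp
  [197,203): 6 bp
  [203,215): 12 bp
  [215,226): 11 bp
  [226,234): 8 bp

[4,5,6,6,6,7,8,9,10,11,11,11,11,11,11,12,13,13,14,14,20,21]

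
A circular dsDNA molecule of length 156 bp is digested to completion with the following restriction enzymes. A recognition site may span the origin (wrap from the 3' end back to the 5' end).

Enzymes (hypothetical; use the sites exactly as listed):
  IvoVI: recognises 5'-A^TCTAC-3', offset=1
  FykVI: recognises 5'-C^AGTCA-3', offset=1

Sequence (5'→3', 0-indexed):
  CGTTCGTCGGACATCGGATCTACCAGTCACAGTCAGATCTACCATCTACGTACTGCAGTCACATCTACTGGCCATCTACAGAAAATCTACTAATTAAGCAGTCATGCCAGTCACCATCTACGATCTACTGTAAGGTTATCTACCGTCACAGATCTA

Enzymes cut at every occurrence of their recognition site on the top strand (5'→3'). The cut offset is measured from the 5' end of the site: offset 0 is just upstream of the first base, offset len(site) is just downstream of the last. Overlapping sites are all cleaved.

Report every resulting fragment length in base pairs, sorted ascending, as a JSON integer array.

Per-enzyme occurrences:
  IvoVI ATCTAC/1: at [17, 36, 43, 62, 73, 84, 115, 122, 137, 151] ⇒ [18, 37, 44, 63, 74, 85, 116, 123, 138, 152]
  FykVI CAGTCA/1: at [23, 29, 55, 98, 107] ⇒ [24, 30, 56, 99, 108]

All cut coordinates (distinct, sorted): [18, 24, 30, 37, 44, 56, 63, 74, 85, 99, 108, 116, 123, 138, 152]

Fragment lengths:
  18→24: 6 bp
  24→30: 6 bp
  30→37: 7 bp
  37→44: 7 bp
  44→56: 12 bp
  56→63: 7 bp
  63→74: 11 bp
  74→85: 11 bp
  85→99: 14 bp
  99→108: 9 bp
  108→116: 8 bp
  116→123: 7 bp
  123→138: 15 bp
  138→152: 14 bp
  152→18 (wrap): 156-152+18 = 22 bp

[6,6,7,7,7,7,8,9,11,11,12,14,14,15,22]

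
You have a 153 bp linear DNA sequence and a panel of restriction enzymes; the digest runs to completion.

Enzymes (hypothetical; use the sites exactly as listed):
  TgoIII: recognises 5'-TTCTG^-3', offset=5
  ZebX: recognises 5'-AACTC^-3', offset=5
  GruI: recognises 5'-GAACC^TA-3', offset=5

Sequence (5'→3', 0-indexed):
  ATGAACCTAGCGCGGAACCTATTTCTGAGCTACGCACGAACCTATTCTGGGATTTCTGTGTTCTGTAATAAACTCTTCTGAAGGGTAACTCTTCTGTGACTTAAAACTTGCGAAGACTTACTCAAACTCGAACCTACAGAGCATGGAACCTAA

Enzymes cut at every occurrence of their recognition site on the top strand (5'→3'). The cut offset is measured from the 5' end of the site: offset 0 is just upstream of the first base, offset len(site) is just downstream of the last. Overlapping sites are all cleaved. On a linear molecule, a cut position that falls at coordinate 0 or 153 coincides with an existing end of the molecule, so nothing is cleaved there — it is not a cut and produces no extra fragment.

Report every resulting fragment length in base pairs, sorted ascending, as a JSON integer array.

Scan for sites:
  TgoIII (TTCTG, off=5): starts [22, 44, 53, 60, 75, 91] → cuts [27, 49, 58, 65, 80, 96]
  ZebX (AACTC, off=5): starts [70, 86, 124] → cuts [75, 91, 129]
  GruI (GAACCTA, off=5): starts [2, 14, 37, 129, 145] → cuts [7, 19, 42, 134, 150]

Pooled cuts: [7, 19, 27, 42, 49, 58, 65, 75, 80, 91, 96, 129, 134, 150]

Fragments:
  [0,7): 7 bp
  [7,19): 12 bp
  [19,27): 8 bp
  [27,42): 15 bp
  [42,49): 7 bp
  [49,58): 9 bp
  [58,65): 7 bp
  [65,75): 10 bp
  [75,80): 5 bp
  [80,91): 11 bp
  [91,96): 5 bp
  [96,129): 33 bp
  [129,134): 5 bp
  [134,150): 16 bp
  [150,153): 3 bp

[3,5,5,5,7,7,7,8,9,10,11,12,15,16,33]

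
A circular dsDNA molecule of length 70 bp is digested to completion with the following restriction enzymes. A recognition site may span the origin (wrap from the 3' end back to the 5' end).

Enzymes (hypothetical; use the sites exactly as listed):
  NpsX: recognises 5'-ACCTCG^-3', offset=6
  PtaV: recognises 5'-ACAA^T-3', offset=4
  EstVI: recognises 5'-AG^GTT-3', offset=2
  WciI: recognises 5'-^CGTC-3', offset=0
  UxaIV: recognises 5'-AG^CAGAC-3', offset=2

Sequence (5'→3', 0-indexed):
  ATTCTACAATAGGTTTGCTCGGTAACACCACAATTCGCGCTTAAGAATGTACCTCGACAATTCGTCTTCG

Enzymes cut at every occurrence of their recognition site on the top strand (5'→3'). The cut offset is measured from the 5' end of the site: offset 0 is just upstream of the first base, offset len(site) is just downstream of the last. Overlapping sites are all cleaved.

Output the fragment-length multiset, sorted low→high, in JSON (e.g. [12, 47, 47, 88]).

Scan for sites:
  NpsX (ACCTCG, off=6): starts [50] → cuts [56]
  PtaV (ACAAT, off=4): starts [5, 29, 56] → cuts [9, 33, 60]
  EstVI (AGGTT, off=2): starts [10] → cuts [12]
  WciI (CGTC, off=0): starts [62] → cuts [62]
  UxaIV (AGCAGAC, off=2): no sites

Pooled cuts: [9, 12, 33, 56, 60, 62]

Fragments:
  9→12: 3 bp
  12→33: 21 bp
  33→56: 23 bp
  56→60: 4 bp
  60→62: 2 bp
  62→9 (wrap): 70-62+9 = 17 bp

[2,3,4,17,21,23]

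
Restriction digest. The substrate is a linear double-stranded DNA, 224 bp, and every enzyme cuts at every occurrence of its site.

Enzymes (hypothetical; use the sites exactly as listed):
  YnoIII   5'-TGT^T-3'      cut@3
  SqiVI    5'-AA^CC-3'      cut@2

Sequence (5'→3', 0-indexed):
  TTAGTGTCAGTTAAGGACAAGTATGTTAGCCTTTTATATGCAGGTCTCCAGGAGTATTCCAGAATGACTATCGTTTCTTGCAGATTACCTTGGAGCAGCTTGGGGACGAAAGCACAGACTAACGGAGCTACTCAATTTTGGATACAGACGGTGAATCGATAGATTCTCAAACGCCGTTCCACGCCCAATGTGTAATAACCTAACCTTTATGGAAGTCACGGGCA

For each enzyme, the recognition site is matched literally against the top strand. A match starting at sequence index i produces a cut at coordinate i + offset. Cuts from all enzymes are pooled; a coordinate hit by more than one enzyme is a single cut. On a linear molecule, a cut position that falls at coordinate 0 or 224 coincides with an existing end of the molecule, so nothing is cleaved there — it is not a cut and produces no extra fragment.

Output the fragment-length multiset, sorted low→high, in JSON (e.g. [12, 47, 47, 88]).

[5,21,26,172]

Site scan:
  YnoIII TGTT/3: at [23] ⇒ [26]
  SqiVI AACC/2: at [196, 201] ⇒ [198, 203]

All cut coordinates (distinct, sorted): [26, 198, 203]

Fragments:
  [0,26): 26 bp
  [26,198): 172 bp
  [198,203): 5 bp
  [203,224): 21 bp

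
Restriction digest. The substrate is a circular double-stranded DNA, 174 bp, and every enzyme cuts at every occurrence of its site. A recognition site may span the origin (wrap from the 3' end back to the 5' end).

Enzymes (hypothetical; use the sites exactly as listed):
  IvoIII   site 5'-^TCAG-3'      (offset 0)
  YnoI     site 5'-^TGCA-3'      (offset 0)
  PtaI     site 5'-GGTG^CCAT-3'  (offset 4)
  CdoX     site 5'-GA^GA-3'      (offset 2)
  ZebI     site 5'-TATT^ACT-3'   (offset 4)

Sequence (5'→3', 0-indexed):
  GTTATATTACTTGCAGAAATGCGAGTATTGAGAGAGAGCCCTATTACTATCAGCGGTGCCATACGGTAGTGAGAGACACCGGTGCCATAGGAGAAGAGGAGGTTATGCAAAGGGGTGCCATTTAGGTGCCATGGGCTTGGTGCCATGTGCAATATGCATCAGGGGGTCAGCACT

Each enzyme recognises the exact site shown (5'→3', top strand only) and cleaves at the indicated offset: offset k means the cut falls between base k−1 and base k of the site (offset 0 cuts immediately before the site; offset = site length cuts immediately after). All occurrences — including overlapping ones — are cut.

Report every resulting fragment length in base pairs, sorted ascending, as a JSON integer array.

Site scan:
  IvoIII (TCAG, off=0): starts [49, 158, 166] → cuts [49, 158, 166]
  YnoI (TGCA, off=0): starts [11, 105, 147, 154] → cuts [11, 105, 147, 154]
  PtaI (GGTGCCAT, off=4): starts [54, 80, 113, 124, 138] → cuts [58, 84, 117, 128, 142]
  CdoX (GAGA, off=2): starts [29, 31, 33, 70, 72, 90] → cuts [31, 33, 35, 72, 74, 92]
  ZebI (TATTACT, off=4): starts [4, 41] → cuts [8, 45]

All cut coordinates (distinct, sorted): [8, 11, 31, 33, 35, 45, 49, 58, 72, 74, 84, 92, 105, 117, 128, 142, 147, 154, 158, 166]

Fragments:
  8→11: 3 bp
  11→31: 20 bp
  31→33: 2 bp
  33→35: 2 bp
  35→45: 10 bp
  45→49: 4 bp
  49→58: 9 bp
  58→72: 14 bp
  72→74: 2 bp
  74→84: 10 bp
  84→92: 8 bp
  92→105: 13 bp
  105→117: 12 bp
  117→128: 11 bp
  128→142: 14 bp
  142→147: 5 bp
  147→154: 7 bp
  154→158: 4 bp
  158→166: 8 bp
  166→8 (wrap): 174-166+8 = 16 bp

[2,2,2,3,4,4,5,7,8,8,9,10,10,11,12,13,14,14,16,20]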